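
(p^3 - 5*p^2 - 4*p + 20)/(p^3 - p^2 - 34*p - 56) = (p^2 - 7*p + 10)/(p^2 - 3*p - 28)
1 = 1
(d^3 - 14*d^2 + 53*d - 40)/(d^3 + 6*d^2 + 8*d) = (d^3 - 14*d^2 + 53*d - 40)/(d*(d^2 + 6*d + 8))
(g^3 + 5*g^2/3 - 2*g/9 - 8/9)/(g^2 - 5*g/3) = (9*g^3 + 15*g^2 - 2*g - 8)/(3*g*(3*g - 5))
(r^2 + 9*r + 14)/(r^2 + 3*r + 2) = (r + 7)/(r + 1)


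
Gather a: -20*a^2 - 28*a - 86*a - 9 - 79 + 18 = -20*a^2 - 114*a - 70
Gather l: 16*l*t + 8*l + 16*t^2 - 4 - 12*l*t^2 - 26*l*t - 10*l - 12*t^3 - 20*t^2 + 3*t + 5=l*(-12*t^2 - 10*t - 2) - 12*t^3 - 4*t^2 + 3*t + 1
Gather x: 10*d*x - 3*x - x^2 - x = -x^2 + x*(10*d - 4)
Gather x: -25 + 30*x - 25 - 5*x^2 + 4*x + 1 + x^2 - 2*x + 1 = -4*x^2 + 32*x - 48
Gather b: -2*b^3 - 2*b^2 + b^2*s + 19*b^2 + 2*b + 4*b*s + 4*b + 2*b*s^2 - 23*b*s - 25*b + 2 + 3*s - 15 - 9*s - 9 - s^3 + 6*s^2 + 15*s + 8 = -2*b^3 + b^2*(s + 17) + b*(2*s^2 - 19*s - 19) - s^3 + 6*s^2 + 9*s - 14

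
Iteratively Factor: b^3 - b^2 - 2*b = (b)*(b^2 - b - 2) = b*(b + 1)*(b - 2)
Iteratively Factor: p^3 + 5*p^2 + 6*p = (p)*(p^2 + 5*p + 6) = p*(p + 2)*(p + 3)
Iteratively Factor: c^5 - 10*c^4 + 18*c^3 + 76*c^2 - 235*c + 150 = (c - 5)*(c^4 - 5*c^3 - 7*c^2 + 41*c - 30) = (c - 5)*(c - 1)*(c^3 - 4*c^2 - 11*c + 30) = (c - 5)*(c - 2)*(c - 1)*(c^2 - 2*c - 15) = (c - 5)^2*(c - 2)*(c - 1)*(c + 3)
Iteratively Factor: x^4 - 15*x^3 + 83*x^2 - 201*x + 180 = (x - 3)*(x^3 - 12*x^2 + 47*x - 60) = (x - 5)*(x - 3)*(x^2 - 7*x + 12) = (x - 5)*(x - 3)^2*(x - 4)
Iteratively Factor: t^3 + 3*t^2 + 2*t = (t)*(t^2 + 3*t + 2) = t*(t + 2)*(t + 1)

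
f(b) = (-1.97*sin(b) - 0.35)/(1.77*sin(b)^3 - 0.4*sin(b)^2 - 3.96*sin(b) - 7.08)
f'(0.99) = 0.10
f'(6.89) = 0.14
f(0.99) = 0.21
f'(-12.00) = 0.14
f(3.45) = -0.04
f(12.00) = -0.13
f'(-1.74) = -0.04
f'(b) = (-1.97*sin(b) - 0.35)*(-5.31*sin(b)^2*cos(b) + 0.8*sin(b)*cos(b) + 3.96*cos(b))/(1.77*sin(b)^3 - 0.4*sin(b)^2 - 3.96*sin(b) - 7.08)^2 - 1.97*cos(b)/(1.77*sin(b)^3 - 0.4*sin(b)^2 - 3.96*sin(b) - 7.08) = (6.9738*sin(b)^3 + 1.0705*sin(b)^2 - 0.279999999999999*sin(b) + 12.5616)*cos(b)/(3.1329*sin(b)^6 - 1.416*sin(b)^5 - 13.8584*sin(b)^4 - 21.8952*sin(b)^3 + 21.3456*sin(b)^2 + 56.0736*sin(b) + 50.1264)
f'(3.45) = -0.34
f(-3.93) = 0.18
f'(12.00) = 0.35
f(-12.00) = 0.16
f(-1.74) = -0.30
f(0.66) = 0.17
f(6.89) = 0.16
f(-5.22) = 0.21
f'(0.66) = 0.13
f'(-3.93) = -0.12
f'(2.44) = -0.13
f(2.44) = 0.17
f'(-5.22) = 0.09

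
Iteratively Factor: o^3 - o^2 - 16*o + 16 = (o - 1)*(o^2 - 16) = (o - 1)*(o + 4)*(o - 4)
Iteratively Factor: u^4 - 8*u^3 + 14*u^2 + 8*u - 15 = (u - 3)*(u^3 - 5*u^2 - u + 5) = (u - 5)*(u - 3)*(u^2 - 1) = (u - 5)*(u - 3)*(u - 1)*(u + 1)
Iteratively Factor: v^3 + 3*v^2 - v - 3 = (v + 1)*(v^2 + 2*v - 3) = (v - 1)*(v + 1)*(v + 3)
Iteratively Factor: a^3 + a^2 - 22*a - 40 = (a - 5)*(a^2 + 6*a + 8) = (a - 5)*(a + 4)*(a + 2)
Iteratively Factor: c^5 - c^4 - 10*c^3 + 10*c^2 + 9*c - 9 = (c - 3)*(c^4 + 2*c^3 - 4*c^2 - 2*c + 3) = (c - 3)*(c + 1)*(c^3 + c^2 - 5*c + 3) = (c - 3)*(c + 1)*(c + 3)*(c^2 - 2*c + 1) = (c - 3)*(c - 1)*(c + 1)*(c + 3)*(c - 1)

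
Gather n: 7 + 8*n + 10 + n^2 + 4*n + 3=n^2 + 12*n + 20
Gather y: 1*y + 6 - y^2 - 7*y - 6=-y^2 - 6*y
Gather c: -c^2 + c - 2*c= -c^2 - c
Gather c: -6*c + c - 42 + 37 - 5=-5*c - 10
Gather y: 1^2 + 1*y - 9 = y - 8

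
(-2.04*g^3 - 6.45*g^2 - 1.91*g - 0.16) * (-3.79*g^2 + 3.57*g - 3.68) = 7.7316*g^5 + 17.1627*g^4 - 8.2804*g^3 + 17.5237*g^2 + 6.4576*g + 0.5888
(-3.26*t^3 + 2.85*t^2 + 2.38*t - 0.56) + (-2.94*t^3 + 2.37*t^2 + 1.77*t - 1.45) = -6.2*t^3 + 5.22*t^2 + 4.15*t - 2.01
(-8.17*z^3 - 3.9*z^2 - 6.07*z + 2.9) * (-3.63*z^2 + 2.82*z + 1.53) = 29.6571*z^5 - 8.8824*z^4 - 1.464*z^3 - 33.6114*z^2 - 1.1091*z + 4.437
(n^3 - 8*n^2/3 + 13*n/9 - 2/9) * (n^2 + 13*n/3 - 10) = n^5 + 5*n^4/3 - 181*n^3/9 + 883*n^2/27 - 416*n/27 + 20/9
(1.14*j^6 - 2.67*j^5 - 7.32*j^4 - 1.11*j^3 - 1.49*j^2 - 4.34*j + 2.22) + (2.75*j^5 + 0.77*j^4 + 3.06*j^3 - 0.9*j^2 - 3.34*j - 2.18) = 1.14*j^6 + 0.0800000000000001*j^5 - 6.55*j^4 + 1.95*j^3 - 2.39*j^2 - 7.68*j + 0.04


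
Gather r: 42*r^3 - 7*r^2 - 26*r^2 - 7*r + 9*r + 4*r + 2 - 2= 42*r^3 - 33*r^2 + 6*r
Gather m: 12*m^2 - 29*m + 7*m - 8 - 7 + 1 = 12*m^2 - 22*m - 14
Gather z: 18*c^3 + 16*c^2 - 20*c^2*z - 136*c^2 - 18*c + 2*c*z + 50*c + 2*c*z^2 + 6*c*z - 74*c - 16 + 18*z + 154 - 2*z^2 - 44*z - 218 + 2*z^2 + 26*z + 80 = 18*c^3 - 120*c^2 + 2*c*z^2 - 42*c + z*(-20*c^2 + 8*c)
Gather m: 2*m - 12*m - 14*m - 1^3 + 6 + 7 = 12 - 24*m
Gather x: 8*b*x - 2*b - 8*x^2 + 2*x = -2*b - 8*x^2 + x*(8*b + 2)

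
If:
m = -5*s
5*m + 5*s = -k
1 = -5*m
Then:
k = 4/5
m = -1/5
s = 1/25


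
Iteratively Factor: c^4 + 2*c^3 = (c)*(c^3 + 2*c^2) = c^2*(c^2 + 2*c) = c^2*(c + 2)*(c)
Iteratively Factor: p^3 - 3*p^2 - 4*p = (p - 4)*(p^2 + p) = (p - 4)*(p + 1)*(p)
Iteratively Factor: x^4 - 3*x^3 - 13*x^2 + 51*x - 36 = (x + 4)*(x^3 - 7*x^2 + 15*x - 9) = (x - 3)*(x + 4)*(x^2 - 4*x + 3) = (x - 3)^2*(x + 4)*(x - 1)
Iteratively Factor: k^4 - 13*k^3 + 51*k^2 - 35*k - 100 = (k - 4)*(k^3 - 9*k^2 + 15*k + 25) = (k - 5)*(k - 4)*(k^2 - 4*k - 5) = (k - 5)^2*(k - 4)*(k + 1)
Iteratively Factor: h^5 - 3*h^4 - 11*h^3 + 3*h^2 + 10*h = (h - 5)*(h^4 + 2*h^3 - h^2 - 2*h) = (h - 5)*(h - 1)*(h^3 + 3*h^2 + 2*h) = (h - 5)*(h - 1)*(h + 1)*(h^2 + 2*h) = h*(h - 5)*(h - 1)*(h + 1)*(h + 2)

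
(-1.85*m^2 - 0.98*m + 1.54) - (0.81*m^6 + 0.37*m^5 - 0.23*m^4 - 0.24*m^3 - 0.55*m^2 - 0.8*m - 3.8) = -0.81*m^6 - 0.37*m^5 + 0.23*m^4 + 0.24*m^3 - 1.3*m^2 - 0.18*m + 5.34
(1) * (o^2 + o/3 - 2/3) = o^2 + o/3 - 2/3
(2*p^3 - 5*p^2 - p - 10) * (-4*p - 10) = -8*p^4 + 54*p^2 + 50*p + 100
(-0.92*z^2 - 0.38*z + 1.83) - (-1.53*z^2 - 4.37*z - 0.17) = 0.61*z^2 + 3.99*z + 2.0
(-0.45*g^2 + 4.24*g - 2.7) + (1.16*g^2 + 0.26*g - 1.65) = 0.71*g^2 + 4.5*g - 4.35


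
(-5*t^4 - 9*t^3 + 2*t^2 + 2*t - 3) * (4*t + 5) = -20*t^5 - 61*t^4 - 37*t^3 + 18*t^2 - 2*t - 15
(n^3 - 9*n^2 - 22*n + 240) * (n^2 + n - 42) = n^5 - 8*n^4 - 73*n^3 + 596*n^2 + 1164*n - 10080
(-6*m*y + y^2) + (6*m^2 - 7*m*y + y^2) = 6*m^2 - 13*m*y + 2*y^2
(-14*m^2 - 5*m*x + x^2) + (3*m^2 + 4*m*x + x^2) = -11*m^2 - m*x + 2*x^2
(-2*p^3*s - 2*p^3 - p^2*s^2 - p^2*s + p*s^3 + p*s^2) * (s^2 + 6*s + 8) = -2*p^3*s^3 - 14*p^3*s^2 - 28*p^3*s - 16*p^3 - p^2*s^4 - 7*p^2*s^3 - 14*p^2*s^2 - 8*p^2*s + p*s^5 + 7*p*s^4 + 14*p*s^3 + 8*p*s^2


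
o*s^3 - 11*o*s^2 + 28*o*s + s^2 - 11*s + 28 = (s - 7)*(s - 4)*(o*s + 1)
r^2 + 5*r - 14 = (r - 2)*(r + 7)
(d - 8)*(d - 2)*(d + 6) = d^3 - 4*d^2 - 44*d + 96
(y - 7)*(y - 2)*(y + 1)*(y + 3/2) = y^4 - 13*y^3/2 - 7*y^2 + 43*y/2 + 21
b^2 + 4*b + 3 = (b + 1)*(b + 3)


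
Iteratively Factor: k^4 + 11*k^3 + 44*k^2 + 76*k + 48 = (k + 3)*(k^3 + 8*k^2 + 20*k + 16) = (k + 3)*(k + 4)*(k^2 + 4*k + 4) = (k + 2)*(k + 3)*(k + 4)*(k + 2)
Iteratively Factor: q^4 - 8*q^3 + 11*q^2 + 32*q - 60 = (q - 5)*(q^3 - 3*q^2 - 4*q + 12) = (q - 5)*(q - 2)*(q^2 - q - 6) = (q - 5)*(q - 2)*(q + 2)*(q - 3)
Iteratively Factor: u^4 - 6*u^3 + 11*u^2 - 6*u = (u - 3)*(u^3 - 3*u^2 + 2*u) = u*(u - 3)*(u^2 - 3*u + 2) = u*(u - 3)*(u - 2)*(u - 1)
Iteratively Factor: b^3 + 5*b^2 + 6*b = (b + 2)*(b^2 + 3*b) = (b + 2)*(b + 3)*(b)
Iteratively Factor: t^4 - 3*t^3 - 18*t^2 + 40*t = (t + 4)*(t^3 - 7*t^2 + 10*t) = (t - 5)*(t + 4)*(t^2 - 2*t) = t*(t - 5)*(t + 4)*(t - 2)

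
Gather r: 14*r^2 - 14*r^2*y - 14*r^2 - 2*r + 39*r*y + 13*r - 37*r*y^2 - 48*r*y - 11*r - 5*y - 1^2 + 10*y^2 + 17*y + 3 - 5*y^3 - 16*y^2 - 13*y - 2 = -14*r^2*y + r*(-37*y^2 - 9*y) - 5*y^3 - 6*y^2 - y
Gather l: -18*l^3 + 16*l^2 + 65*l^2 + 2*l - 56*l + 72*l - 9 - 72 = -18*l^3 + 81*l^2 + 18*l - 81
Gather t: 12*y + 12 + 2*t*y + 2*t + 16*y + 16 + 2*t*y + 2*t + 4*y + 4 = t*(4*y + 4) + 32*y + 32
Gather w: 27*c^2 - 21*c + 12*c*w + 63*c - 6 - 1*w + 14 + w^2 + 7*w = 27*c^2 + 42*c + w^2 + w*(12*c + 6) + 8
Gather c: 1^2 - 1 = 0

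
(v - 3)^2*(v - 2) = v^3 - 8*v^2 + 21*v - 18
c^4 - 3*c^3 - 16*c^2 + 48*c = c*(c - 4)*(c - 3)*(c + 4)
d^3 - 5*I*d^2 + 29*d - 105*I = (d - 7*I)*(d - 3*I)*(d + 5*I)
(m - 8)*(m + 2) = m^2 - 6*m - 16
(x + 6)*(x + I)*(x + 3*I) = x^3 + 6*x^2 + 4*I*x^2 - 3*x + 24*I*x - 18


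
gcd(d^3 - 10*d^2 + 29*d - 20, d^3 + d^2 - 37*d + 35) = d^2 - 6*d + 5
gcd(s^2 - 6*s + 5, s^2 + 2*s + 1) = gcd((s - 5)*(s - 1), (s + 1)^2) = 1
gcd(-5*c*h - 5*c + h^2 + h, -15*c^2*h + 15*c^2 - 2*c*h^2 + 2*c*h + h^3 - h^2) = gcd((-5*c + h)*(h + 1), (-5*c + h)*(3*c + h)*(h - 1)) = 5*c - h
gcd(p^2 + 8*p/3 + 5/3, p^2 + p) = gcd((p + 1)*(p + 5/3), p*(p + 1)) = p + 1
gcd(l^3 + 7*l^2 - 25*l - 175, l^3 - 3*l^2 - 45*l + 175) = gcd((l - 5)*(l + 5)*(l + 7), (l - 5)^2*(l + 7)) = l^2 + 2*l - 35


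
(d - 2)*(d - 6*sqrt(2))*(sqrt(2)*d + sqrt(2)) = sqrt(2)*d^3 - 12*d^2 - sqrt(2)*d^2 - 2*sqrt(2)*d + 12*d + 24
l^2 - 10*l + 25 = (l - 5)^2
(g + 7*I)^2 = g^2 + 14*I*g - 49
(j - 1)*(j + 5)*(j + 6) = j^3 + 10*j^2 + 19*j - 30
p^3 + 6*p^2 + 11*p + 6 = (p + 1)*(p + 2)*(p + 3)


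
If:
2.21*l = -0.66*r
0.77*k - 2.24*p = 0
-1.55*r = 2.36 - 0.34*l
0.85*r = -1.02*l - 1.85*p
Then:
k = 1.23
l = 0.43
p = 0.42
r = -1.43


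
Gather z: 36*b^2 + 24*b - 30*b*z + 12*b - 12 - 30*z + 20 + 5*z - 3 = 36*b^2 + 36*b + z*(-30*b - 25) + 5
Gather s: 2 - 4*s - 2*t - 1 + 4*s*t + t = s*(4*t - 4) - t + 1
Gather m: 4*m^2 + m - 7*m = 4*m^2 - 6*m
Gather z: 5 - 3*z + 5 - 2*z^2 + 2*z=-2*z^2 - z + 10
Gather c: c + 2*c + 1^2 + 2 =3*c + 3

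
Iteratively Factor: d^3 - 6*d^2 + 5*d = (d - 1)*(d^2 - 5*d) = d*(d - 1)*(d - 5)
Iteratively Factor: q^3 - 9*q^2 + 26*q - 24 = (q - 3)*(q^2 - 6*q + 8) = (q - 4)*(q - 3)*(q - 2)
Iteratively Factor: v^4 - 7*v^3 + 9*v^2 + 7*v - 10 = (v - 5)*(v^3 - 2*v^2 - v + 2) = (v - 5)*(v - 1)*(v^2 - v - 2) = (v - 5)*(v - 2)*(v - 1)*(v + 1)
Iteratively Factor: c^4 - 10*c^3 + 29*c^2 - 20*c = (c - 4)*(c^3 - 6*c^2 + 5*c) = (c - 4)*(c - 1)*(c^2 - 5*c) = c*(c - 4)*(c - 1)*(c - 5)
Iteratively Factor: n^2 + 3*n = (n)*(n + 3)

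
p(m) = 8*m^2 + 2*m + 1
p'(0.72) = 13.52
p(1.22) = 15.35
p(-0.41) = 1.52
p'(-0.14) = -0.24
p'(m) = 16*m + 2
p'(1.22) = 21.52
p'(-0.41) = -4.56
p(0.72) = 6.59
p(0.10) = 1.28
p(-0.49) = 1.94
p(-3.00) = 67.00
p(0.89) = 9.12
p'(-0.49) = -5.84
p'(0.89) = 16.24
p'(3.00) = 50.00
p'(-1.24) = -17.84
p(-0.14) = 0.88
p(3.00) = 79.00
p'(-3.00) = -46.00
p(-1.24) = 10.82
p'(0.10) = 3.60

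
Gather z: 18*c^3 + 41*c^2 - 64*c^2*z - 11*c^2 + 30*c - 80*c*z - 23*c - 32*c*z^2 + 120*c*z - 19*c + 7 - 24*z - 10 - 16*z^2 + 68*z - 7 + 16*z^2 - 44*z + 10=18*c^3 + 30*c^2 - 32*c*z^2 - 12*c + z*(-64*c^2 + 40*c)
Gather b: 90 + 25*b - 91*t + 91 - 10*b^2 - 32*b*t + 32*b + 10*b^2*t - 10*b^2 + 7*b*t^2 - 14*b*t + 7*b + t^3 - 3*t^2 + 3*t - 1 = b^2*(10*t - 20) + b*(7*t^2 - 46*t + 64) + t^3 - 3*t^2 - 88*t + 180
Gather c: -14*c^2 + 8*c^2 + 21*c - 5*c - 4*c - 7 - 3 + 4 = -6*c^2 + 12*c - 6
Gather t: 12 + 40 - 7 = 45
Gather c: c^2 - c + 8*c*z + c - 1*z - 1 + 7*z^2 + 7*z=c^2 + 8*c*z + 7*z^2 + 6*z - 1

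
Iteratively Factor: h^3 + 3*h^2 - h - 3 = (h + 3)*(h^2 - 1) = (h - 1)*(h + 3)*(h + 1)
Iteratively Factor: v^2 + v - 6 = (v - 2)*(v + 3)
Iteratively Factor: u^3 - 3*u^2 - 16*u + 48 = (u + 4)*(u^2 - 7*u + 12) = (u - 3)*(u + 4)*(u - 4)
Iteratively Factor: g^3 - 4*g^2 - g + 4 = (g - 1)*(g^2 - 3*g - 4) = (g - 1)*(g + 1)*(g - 4)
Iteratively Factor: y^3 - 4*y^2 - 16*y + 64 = (y + 4)*(y^2 - 8*y + 16) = (y - 4)*(y + 4)*(y - 4)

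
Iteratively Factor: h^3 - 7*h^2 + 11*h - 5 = (h - 1)*(h^2 - 6*h + 5) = (h - 1)^2*(h - 5)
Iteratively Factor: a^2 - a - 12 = (a + 3)*(a - 4)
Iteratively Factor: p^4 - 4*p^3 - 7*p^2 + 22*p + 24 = (p - 4)*(p^3 - 7*p - 6) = (p - 4)*(p + 1)*(p^2 - p - 6) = (p - 4)*(p + 1)*(p + 2)*(p - 3)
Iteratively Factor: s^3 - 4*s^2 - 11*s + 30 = (s - 2)*(s^2 - 2*s - 15) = (s - 2)*(s + 3)*(s - 5)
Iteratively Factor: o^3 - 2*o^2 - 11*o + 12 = (o + 3)*(o^2 - 5*o + 4) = (o - 4)*(o + 3)*(o - 1)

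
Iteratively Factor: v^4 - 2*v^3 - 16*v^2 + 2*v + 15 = (v + 1)*(v^3 - 3*v^2 - 13*v + 15) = (v + 1)*(v + 3)*(v^2 - 6*v + 5) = (v - 5)*(v + 1)*(v + 3)*(v - 1)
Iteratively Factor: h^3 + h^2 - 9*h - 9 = (h + 3)*(h^2 - 2*h - 3) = (h + 1)*(h + 3)*(h - 3)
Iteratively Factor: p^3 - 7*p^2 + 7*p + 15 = (p - 5)*(p^2 - 2*p - 3) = (p - 5)*(p + 1)*(p - 3)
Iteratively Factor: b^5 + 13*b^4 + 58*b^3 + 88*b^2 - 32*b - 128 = (b + 2)*(b^4 + 11*b^3 + 36*b^2 + 16*b - 64) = (b + 2)*(b + 4)*(b^3 + 7*b^2 + 8*b - 16) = (b + 2)*(b + 4)^2*(b^2 + 3*b - 4) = (b + 2)*(b + 4)^3*(b - 1)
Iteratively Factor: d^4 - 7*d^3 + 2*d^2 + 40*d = (d - 4)*(d^3 - 3*d^2 - 10*d) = d*(d - 4)*(d^2 - 3*d - 10) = d*(d - 4)*(d + 2)*(d - 5)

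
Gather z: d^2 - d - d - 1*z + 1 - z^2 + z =d^2 - 2*d - z^2 + 1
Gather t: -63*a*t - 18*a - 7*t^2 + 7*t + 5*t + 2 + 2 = -18*a - 7*t^2 + t*(12 - 63*a) + 4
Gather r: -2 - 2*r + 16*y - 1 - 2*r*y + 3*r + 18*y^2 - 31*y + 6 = r*(1 - 2*y) + 18*y^2 - 15*y + 3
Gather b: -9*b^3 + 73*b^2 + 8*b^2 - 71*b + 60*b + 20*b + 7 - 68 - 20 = -9*b^3 + 81*b^2 + 9*b - 81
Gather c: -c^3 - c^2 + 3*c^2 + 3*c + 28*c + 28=-c^3 + 2*c^2 + 31*c + 28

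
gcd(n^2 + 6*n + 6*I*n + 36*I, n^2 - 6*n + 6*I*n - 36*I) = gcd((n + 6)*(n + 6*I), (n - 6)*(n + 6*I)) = n + 6*I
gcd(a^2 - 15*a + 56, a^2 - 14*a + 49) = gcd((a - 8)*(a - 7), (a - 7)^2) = a - 7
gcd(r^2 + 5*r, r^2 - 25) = r + 5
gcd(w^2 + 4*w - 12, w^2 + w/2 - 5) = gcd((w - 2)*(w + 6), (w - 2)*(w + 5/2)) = w - 2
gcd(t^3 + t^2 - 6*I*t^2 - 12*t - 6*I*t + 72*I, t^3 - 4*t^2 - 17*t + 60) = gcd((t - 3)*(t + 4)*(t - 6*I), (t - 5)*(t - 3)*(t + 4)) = t^2 + t - 12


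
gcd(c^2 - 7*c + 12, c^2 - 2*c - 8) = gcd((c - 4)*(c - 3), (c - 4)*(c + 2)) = c - 4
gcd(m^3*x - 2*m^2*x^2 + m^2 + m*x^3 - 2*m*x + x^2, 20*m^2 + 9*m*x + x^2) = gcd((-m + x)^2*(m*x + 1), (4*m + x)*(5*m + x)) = 1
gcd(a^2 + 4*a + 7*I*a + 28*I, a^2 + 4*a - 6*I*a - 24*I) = a + 4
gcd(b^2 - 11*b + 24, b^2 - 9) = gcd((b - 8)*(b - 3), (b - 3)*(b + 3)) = b - 3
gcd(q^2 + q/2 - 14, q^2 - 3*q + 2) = 1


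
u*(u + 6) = u^2 + 6*u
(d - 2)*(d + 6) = d^2 + 4*d - 12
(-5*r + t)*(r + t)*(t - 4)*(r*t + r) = -5*r^3*t^2 + 15*r^3*t + 20*r^3 - 4*r^2*t^3 + 12*r^2*t^2 + 16*r^2*t + r*t^4 - 3*r*t^3 - 4*r*t^2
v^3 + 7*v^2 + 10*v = v*(v + 2)*(v + 5)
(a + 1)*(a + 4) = a^2 + 5*a + 4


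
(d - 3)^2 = d^2 - 6*d + 9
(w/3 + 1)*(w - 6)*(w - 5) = w^3/3 - 8*w^2/3 - w + 30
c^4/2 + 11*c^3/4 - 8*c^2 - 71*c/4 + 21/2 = (c/2 + 1)*(c - 3)*(c - 1/2)*(c + 7)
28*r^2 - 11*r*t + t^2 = (-7*r + t)*(-4*r + t)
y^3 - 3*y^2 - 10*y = y*(y - 5)*(y + 2)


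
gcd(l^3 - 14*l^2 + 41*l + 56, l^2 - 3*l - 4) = l + 1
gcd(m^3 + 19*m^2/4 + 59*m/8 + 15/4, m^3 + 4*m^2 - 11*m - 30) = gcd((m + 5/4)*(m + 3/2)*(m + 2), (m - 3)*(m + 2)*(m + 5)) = m + 2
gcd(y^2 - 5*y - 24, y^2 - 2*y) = 1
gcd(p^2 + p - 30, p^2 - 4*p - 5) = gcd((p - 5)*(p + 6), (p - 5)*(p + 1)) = p - 5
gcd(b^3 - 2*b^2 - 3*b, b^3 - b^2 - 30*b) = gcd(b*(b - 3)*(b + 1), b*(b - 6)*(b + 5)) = b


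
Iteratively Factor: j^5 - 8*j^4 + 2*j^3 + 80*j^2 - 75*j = (j)*(j^4 - 8*j^3 + 2*j^2 + 80*j - 75) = j*(j - 5)*(j^3 - 3*j^2 - 13*j + 15) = j*(j - 5)*(j + 3)*(j^2 - 6*j + 5) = j*(j - 5)*(j - 1)*(j + 3)*(j - 5)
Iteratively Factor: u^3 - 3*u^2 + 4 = (u + 1)*(u^2 - 4*u + 4) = (u - 2)*(u + 1)*(u - 2)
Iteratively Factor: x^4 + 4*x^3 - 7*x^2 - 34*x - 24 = (x - 3)*(x^3 + 7*x^2 + 14*x + 8) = (x - 3)*(x + 2)*(x^2 + 5*x + 4) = (x - 3)*(x + 1)*(x + 2)*(x + 4)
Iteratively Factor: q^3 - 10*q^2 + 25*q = (q)*(q^2 - 10*q + 25) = q*(q - 5)*(q - 5)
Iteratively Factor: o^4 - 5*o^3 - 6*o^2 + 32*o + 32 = (o + 2)*(o^3 - 7*o^2 + 8*o + 16) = (o - 4)*(o + 2)*(o^2 - 3*o - 4) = (o - 4)*(o + 1)*(o + 2)*(o - 4)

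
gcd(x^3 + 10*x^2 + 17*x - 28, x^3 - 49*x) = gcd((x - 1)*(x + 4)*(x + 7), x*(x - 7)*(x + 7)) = x + 7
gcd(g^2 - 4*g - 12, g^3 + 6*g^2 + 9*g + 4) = 1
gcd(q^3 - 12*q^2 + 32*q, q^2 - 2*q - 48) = q - 8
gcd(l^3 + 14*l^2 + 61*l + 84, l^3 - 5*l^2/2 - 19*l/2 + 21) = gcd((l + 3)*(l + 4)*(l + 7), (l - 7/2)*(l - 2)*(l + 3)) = l + 3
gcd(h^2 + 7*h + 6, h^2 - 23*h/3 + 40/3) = 1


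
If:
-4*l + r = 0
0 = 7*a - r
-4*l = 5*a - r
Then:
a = 0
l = 0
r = 0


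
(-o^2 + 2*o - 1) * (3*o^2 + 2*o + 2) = -3*o^4 + 4*o^3 - o^2 + 2*o - 2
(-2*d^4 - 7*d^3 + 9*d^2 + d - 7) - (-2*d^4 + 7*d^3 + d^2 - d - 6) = -14*d^3 + 8*d^2 + 2*d - 1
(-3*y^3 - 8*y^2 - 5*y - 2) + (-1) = -3*y^3 - 8*y^2 - 5*y - 3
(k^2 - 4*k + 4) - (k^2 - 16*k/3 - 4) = 4*k/3 + 8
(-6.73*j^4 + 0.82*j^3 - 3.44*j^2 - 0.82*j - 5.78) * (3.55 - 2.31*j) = 15.5463*j^5 - 25.7857*j^4 + 10.8574*j^3 - 10.3178*j^2 + 10.4408*j - 20.519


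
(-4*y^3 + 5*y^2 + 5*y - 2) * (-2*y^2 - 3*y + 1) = 8*y^5 + 2*y^4 - 29*y^3 - 6*y^2 + 11*y - 2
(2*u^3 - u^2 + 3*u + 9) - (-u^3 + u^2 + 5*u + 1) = 3*u^3 - 2*u^2 - 2*u + 8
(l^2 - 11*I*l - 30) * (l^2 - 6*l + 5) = l^4 - 6*l^3 - 11*I*l^3 - 25*l^2 + 66*I*l^2 + 180*l - 55*I*l - 150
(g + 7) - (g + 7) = 0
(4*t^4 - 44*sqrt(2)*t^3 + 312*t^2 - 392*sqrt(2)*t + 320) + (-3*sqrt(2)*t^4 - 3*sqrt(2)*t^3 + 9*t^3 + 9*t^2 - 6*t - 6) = -3*sqrt(2)*t^4 + 4*t^4 - 47*sqrt(2)*t^3 + 9*t^3 + 321*t^2 - 392*sqrt(2)*t - 6*t + 314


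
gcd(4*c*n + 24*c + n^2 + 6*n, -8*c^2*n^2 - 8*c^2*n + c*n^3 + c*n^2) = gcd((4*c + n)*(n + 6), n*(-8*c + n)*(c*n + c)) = 1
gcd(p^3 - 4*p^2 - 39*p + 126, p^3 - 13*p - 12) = 1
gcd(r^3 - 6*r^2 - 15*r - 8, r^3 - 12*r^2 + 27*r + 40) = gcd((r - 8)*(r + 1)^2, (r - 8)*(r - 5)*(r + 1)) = r^2 - 7*r - 8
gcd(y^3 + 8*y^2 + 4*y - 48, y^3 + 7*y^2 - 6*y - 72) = y^2 + 10*y + 24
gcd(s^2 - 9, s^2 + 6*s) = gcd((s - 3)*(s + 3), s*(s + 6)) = 1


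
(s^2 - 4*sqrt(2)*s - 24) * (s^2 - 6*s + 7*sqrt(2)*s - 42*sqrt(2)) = s^4 - 6*s^3 + 3*sqrt(2)*s^3 - 80*s^2 - 18*sqrt(2)*s^2 - 168*sqrt(2)*s + 480*s + 1008*sqrt(2)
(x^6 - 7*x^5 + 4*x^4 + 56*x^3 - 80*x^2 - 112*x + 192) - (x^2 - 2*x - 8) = x^6 - 7*x^5 + 4*x^4 + 56*x^3 - 81*x^2 - 110*x + 200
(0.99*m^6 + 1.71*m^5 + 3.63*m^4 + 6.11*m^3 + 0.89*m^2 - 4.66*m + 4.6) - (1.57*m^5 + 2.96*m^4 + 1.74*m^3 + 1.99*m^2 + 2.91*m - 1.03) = 0.99*m^6 + 0.14*m^5 + 0.67*m^4 + 4.37*m^3 - 1.1*m^2 - 7.57*m + 5.63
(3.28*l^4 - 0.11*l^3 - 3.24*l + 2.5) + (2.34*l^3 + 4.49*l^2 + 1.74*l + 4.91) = 3.28*l^4 + 2.23*l^3 + 4.49*l^2 - 1.5*l + 7.41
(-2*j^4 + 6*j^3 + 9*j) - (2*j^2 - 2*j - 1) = -2*j^4 + 6*j^3 - 2*j^2 + 11*j + 1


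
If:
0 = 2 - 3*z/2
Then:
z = 4/3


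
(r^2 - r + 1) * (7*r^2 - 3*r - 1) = 7*r^4 - 10*r^3 + 9*r^2 - 2*r - 1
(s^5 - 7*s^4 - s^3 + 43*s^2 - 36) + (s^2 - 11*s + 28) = s^5 - 7*s^4 - s^3 + 44*s^2 - 11*s - 8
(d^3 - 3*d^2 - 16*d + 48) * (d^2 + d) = d^5 - 2*d^4 - 19*d^3 + 32*d^2 + 48*d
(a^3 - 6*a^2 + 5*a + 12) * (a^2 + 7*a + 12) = a^5 + a^4 - 25*a^3 - 25*a^2 + 144*a + 144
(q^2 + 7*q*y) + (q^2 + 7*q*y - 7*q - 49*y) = 2*q^2 + 14*q*y - 7*q - 49*y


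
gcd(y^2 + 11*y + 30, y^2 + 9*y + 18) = y + 6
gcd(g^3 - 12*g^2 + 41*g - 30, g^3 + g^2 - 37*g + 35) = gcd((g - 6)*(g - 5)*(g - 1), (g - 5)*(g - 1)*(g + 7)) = g^2 - 6*g + 5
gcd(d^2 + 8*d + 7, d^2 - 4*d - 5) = d + 1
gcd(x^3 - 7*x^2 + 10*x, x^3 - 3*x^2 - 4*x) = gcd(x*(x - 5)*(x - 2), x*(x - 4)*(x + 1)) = x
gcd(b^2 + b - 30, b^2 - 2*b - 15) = b - 5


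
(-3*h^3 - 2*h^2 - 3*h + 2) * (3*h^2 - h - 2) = -9*h^5 - 3*h^4 - h^3 + 13*h^2 + 4*h - 4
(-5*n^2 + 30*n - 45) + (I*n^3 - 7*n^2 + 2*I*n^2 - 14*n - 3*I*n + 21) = I*n^3 - 12*n^2 + 2*I*n^2 + 16*n - 3*I*n - 24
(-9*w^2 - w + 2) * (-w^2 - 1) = 9*w^4 + w^3 + 7*w^2 + w - 2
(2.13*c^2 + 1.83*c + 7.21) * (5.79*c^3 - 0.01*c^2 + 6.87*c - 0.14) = 12.3327*c^5 + 10.5744*c^4 + 56.3607*c^3 + 12.2018*c^2 + 49.2765*c - 1.0094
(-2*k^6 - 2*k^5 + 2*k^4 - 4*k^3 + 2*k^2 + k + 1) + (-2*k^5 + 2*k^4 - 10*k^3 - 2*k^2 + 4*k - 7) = -2*k^6 - 4*k^5 + 4*k^4 - 14*k^3 + 5*k - 6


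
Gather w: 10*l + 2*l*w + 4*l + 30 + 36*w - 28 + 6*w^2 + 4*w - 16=14*l + 6*w^2 + w*(2*l + 40) - 14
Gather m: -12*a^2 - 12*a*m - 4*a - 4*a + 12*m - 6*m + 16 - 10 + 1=-12*a^2 - 8*a + m*(6 - 12*a) + 7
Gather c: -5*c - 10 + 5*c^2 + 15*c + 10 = 5*c^2 + 10*c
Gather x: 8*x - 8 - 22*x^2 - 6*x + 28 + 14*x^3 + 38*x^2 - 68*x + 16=14*x^3 + 16*x^2 - 66*x + 36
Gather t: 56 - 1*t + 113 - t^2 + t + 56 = 225 - t^2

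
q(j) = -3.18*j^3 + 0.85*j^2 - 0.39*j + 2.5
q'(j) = -9.54*j^2 + 1.7*j - 0.39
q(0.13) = 2.46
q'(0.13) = -0.33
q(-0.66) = 4.04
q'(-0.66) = -5.67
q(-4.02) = 224.39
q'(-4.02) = -161.39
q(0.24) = 2.41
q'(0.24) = -0.53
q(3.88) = -171.96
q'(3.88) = -137.41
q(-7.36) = 1319.24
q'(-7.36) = -529.68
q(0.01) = 2.50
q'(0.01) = -0.37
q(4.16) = -213.34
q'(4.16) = -158.41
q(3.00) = -76.88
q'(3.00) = -81.15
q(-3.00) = 97.18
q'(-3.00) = -91.35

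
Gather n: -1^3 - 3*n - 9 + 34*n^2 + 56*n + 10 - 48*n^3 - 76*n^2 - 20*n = -48*n^3 - 42*n^2 + 33*n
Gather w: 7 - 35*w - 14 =-35*w - 7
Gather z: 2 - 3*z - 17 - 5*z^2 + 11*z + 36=-5*z^2 + 8*z + 21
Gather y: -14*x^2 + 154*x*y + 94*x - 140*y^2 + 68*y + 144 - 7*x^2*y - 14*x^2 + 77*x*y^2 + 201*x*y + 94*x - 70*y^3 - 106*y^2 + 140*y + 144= -28*x^2 + 188*x - 70*y^3 + y^2*(77*x - 246) + y*(-7*x^2 + 355*x + 208) + 288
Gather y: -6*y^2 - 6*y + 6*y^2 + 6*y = 0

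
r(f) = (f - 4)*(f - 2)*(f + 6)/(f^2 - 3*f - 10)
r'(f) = (3 - 2*f)*(f - 4)*(f - 2)*(f + 6)/(f^2 - 3*f - 10)^2 + (f - 4)*(f - 2)/(f^2 - 3*f - 10) + (f - 4)*(f + 6)/(f^2 - 3*f - 10) + (f - 2)*(f + 6)/(f^2 - 3*f - 10) = (f^4 - 6*f^3 - 2*f^2 - 96*f + 424)/(f^4 - 6*f^3 - 11*f^2 + 60*f + 100)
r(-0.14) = -5.43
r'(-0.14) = 4.79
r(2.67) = 0.71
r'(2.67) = 0.76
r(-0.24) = -5.93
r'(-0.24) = 5.26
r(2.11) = 0.14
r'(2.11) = 1.25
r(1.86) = -0.19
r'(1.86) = 1.44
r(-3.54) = 7.81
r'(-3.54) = 6.72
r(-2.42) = 32.60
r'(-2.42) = 78.66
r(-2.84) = 15.89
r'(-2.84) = 20.36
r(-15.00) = -11.18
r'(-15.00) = 1.07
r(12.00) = 14.69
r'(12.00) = 0.97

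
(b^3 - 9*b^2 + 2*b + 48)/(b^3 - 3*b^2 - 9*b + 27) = (b^2 - 6*b - 16)/(b^2 - 9)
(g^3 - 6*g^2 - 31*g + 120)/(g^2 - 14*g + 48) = (g^2 + 2*g - 15)/(g - 6)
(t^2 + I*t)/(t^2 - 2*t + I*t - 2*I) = t/(t - 2)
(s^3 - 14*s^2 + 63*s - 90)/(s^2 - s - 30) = (s^2 - 8*s + 15)/(s + 5)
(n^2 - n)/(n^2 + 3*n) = (n - 1)/(n + 3)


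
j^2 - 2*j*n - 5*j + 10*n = (j - 5)*(j - 2*n)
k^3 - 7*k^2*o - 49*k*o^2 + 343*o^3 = (k - 7*o)^2*(k + 7*o)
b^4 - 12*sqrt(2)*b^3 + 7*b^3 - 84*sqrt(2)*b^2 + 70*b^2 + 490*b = b*(b + 7)*(b - 7*sqrt(2))*(b - 5*sqrt(2))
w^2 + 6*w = w*(w + 6)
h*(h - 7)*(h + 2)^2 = h^4 - 3*h^3 - 24*h^2 - 28*h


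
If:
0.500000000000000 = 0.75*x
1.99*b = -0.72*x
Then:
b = -0.24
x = 0.67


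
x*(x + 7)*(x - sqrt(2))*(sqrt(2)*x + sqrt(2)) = sqrt(2)*x^4 - 2*x^3 + 8*sqrt(2)*x^3 - 16*x^2 + 7*sqrt(2)*x^2 - 14*x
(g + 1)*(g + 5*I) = g^2 + g + 5*I*g + 5*I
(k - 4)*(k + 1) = k^2 - 3*k - 4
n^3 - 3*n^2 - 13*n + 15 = (n - 5)*(n - 1)*(n + 3)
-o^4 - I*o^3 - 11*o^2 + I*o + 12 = (o - 3*I)*(o + 4*I)*(I*o - I)*(I*o + I)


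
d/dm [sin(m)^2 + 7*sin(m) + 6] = (2*sin(m) + 7)*cos(m)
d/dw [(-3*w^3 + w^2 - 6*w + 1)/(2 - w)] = (6*w^3 - 19*w^2 + 4*w - 11)/(w^2 - 4*w + 4)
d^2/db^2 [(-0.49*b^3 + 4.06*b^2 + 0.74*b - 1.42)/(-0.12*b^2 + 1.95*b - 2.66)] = (2.22044604925031e-16*b^4 + 1.492242*b^3 - 7.35138000000001*b^2 + 20.225832*b - 55.23806)/(0.001728*b^6 - 0.08424*b^5 + 1.483812*b^4 - 11.149515*b^3 + 32.891166*b^2 - 41.39226*b + 18.821096)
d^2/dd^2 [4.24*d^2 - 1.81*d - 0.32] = 8.48000000000000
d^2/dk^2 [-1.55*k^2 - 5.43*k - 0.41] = -3.10000000000000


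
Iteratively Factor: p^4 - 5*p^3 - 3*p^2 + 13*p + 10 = (p + 1)*(p^3 - 6*p^2 + 3*p + 10) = (p - 2)*(p + 1)*(p^2 - 4*p - 5) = (p - 2)*(p + 1)^2*(p - 5)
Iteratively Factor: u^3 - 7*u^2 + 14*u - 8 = (u - 2)*(u^2 - 5*u + 4) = (u - 4)*(u - 2)*(u - 1)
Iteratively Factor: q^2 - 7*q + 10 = (q - 5)*(q - 2)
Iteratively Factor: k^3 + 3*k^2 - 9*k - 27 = (k + 3)*(k^2 - 9) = (k + 3)^2*(k - 3)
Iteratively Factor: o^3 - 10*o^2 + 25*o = (o)*(o^2 - 10*o + 25) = o*(o - 5)*(o - 5)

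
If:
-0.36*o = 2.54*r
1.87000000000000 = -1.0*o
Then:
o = -1.87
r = 0.27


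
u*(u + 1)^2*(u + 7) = u^4 + 9*u^3 + 15*u^2 + 7*u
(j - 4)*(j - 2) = j^2 - 6*j + 8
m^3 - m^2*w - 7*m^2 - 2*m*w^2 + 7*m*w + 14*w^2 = (m - 7)*(m - 2*w)*(m + w)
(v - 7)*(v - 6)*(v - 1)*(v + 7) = v^4 - 7*v^3 - 43*v^2 + 343*v - 294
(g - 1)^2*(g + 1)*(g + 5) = g^4 + 4*g^3 - 6*g^2 - 4*g + 5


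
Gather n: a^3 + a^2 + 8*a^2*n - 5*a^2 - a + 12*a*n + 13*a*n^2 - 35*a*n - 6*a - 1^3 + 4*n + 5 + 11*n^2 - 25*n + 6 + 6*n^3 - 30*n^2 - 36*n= a^3 - 4*a^2 - 7*a + 6*n^3 + n^2*(13*a - 19) + n*(8*a^2 - 23*a - 57) + 10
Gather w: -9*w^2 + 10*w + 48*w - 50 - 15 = -9*w^2 + 58*w - 65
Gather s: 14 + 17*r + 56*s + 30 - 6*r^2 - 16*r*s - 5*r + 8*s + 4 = -6*r^2 + 12*r + s*(64 - 16*r) + 48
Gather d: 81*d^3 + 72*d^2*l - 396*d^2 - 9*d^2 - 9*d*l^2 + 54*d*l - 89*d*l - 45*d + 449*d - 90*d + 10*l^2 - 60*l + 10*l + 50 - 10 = 81*d^3 + d^2*(72*l - 405) + d*(-9*l^2 - 35*l + 314) + 10*l^2 - 50*l + 40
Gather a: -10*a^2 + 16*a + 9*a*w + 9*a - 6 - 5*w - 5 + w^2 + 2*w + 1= -10*a^2 + a*(9*w + 25) + w^2 - 3*w - 10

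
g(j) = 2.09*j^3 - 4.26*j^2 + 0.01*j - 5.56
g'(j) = 6.27*j^2 - 8.52*j + 0.01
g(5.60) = 227.94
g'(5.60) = 148.93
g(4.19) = 73.43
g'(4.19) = 74.39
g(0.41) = -6.13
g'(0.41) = -2.43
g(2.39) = -1.34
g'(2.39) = 15.46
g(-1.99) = -38.92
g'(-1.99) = 41.79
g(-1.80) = -31.57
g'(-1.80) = 35.66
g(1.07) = -7.87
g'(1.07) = -1.93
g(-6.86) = -880.81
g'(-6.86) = 353.52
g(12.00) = 2992.64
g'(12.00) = 800.65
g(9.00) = 1173.08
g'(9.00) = 431.20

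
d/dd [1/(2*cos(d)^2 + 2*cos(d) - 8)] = (2*cos(d) + 1)*sin(d)/(2*(cos(d)^2 + cos(d) - 4)^2)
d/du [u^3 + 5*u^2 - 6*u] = 3*u^2 + 10*u - 6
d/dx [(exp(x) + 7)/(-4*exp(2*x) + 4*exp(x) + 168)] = ((exp(x) + 7)*(2*exp(x) - 1) - exp(2*x) + exp(x) + 42)*exp(x)/(4*(-exp(2*x) + exp(x) + 42)^2)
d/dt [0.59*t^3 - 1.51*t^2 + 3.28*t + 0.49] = 1.77*t^2 - 3.02*t + 3.28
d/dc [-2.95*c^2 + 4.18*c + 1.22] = 4.18 - 5.9*c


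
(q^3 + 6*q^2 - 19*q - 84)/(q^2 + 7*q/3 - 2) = 3*(q^2 + 3*q - 28)/(3*q - 2)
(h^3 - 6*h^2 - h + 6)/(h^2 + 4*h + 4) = (h^3 - 6*h^2 - h + 6)/(h^2 + 4*h + 4)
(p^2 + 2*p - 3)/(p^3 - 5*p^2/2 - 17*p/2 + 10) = 2*(p + 3)/(2*p^2 - 3*p - 20)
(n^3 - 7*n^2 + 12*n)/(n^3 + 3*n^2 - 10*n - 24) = n*(n - 4)/(n^2 + 6*n + 8)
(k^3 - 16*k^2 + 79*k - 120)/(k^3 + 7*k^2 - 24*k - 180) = (k^2 - 11*k + 24)/(k^2 + 12*k + 36)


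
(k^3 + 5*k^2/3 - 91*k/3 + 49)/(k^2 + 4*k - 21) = k - 7/3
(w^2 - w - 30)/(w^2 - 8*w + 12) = (w + 5)/(w - 2)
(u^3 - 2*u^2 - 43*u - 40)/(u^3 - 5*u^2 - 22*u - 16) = (u + 5)/(u + 2)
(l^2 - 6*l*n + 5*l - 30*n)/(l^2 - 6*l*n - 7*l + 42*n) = (l + 5)/(l - 7)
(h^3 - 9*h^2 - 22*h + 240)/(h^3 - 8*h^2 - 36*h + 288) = (h + 5)/(h + 6)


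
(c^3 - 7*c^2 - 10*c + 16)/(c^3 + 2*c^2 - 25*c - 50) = (c^2 - 9*c + 8)/(c^2 - 25)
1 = 1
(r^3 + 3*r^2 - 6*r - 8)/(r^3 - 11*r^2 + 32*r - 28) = (r^2 + 5*r + 4)/(r^2 - 9*r + 14)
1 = 1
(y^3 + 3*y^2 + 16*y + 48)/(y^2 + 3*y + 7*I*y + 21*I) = (y^2 + 16)/(y + 7*I)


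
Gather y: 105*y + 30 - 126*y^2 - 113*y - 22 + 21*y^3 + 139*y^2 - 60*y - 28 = 21*y^3 + 13*y^2 - 68*y - 20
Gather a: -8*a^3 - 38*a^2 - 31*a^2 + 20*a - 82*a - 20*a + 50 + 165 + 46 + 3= -8*a^3 - 69*a^2 - 82*a + 264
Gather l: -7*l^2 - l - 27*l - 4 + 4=-7*l^2 - 28*l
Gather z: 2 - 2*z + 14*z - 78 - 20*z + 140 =64 - 8*z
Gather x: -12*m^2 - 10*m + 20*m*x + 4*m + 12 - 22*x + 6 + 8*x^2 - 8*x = -12*m^2 - 6*m + 8*x^2 + x*(20*m - 30) + 18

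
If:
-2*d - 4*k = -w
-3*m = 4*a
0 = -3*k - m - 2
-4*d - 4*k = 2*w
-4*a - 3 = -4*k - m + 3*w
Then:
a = -3/4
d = 3/2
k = -1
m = 1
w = -1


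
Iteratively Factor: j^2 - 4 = (j - 2)*(j + 2)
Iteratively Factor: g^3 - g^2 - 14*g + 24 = (g - 3)*(g^2 + 2*g - 8) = (g - 3)*(g + 4)*(g - 2)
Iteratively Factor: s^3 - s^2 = (s)*(s^2 - s) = s*(s - 1)*(s)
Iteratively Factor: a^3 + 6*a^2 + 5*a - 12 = (a - 1)*(a^2 + 7*a + 12) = (a - 1)*(a + 3)*(a + 4)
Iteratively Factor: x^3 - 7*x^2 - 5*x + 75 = (x - 5)*(x^2 - 2*x - 15) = (x - 5)*(x + 3)*(x - 5)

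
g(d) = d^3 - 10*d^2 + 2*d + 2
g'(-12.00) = 674.00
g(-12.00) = -3190.00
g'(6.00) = -10.00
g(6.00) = -130.00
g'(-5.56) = 205.94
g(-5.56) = -490.14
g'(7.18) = 13.06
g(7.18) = -129.02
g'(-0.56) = 14.14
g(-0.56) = -2.43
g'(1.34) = -19.41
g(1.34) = -10.87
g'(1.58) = -22.11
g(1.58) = -15.86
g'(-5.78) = 217.83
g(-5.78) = -536.74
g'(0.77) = -11.62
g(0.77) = -1.93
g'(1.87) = -24.91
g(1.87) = -22.69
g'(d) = 3*d^2 - 20*d + 2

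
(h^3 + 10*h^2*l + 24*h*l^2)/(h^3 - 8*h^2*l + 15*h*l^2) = (h^2 + 10*h*l + 24*l^2)/(h^2 - 8*h*l + 15*l^2)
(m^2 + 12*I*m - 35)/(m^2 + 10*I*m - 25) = (m + 7*I)/(m + 5*I)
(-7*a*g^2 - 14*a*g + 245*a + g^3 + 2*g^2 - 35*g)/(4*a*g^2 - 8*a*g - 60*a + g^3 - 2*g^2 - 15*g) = (-7*a*g - 49*a + g^2 + 7*g)/(4*a*g + 12*a + g^2 + 3*g)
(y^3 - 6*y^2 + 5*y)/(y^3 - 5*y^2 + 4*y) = (y - 5)/(y - 4)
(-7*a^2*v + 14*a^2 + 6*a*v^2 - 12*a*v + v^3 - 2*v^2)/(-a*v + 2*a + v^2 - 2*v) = 7*a + v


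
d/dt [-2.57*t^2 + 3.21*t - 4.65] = 3.21 - 5.14*t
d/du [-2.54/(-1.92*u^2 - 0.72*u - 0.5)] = (-9.7536*u - 1.8288)/(1.92*u^2 + 0.72*u + 0.5)^2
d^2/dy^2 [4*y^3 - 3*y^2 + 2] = 24*y - 6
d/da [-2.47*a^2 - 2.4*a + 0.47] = -4.94*a - 2.4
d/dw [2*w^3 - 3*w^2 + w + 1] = 6*w^2 - 6*w + 1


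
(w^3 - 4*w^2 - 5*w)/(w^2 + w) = w - 5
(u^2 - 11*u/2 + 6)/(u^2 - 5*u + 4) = (u - 3/2)/(u - 1)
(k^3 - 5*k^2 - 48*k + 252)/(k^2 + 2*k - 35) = (k^2 - 12*k + 36)/(k - 5)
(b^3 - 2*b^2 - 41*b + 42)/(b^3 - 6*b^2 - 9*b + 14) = (b + 6)/(b + 2)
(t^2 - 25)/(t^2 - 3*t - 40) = (t - 5)/(t - 8)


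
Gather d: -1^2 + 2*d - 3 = 2*d - 4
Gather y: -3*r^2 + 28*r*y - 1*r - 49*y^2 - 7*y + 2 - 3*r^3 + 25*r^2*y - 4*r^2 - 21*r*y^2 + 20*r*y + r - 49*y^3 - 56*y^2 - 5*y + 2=-3*r^3 - 7*r^2 - 49*y^3 + y^2*(-21*r - 105) + y*(25*r^2 + 48*r - 12) + 4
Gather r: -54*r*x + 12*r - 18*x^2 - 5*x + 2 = r*(12 - 54*x) - 18*x^2 - 5*x + 2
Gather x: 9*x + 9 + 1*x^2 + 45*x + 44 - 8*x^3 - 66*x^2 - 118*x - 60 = -8*x^3 - 65*x^2 - 64*x - 7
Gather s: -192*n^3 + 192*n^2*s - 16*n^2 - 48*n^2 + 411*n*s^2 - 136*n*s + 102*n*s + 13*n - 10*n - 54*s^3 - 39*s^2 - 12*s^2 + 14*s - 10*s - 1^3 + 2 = -192*n^3 - 64*n^2 + 3*n - 54*s^3 + s^2*(411*n - 51) + s*(192*n^2 - 34*n + 4) + 1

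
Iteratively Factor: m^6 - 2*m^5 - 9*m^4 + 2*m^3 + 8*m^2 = (m - 1)*(m^5 - m^4 - 10*m^3 - 8*m^2) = (m - 1)*(m + 2)*(m^4 - 3*m^3 - 4*m^2) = (m - 4)*(m - 1)*(m + 2)*(m^3 + m^2) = m*(m - 4)*(m - 1)*(m + 2)*(m^2 + m) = m^2*(m - 4)*(m - 1)*(m + 2)*(m + 1)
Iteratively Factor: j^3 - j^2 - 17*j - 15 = (j + 1)*(j^2 - 2*j - 15) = (j + 1)*(j + 3)*(j - 5)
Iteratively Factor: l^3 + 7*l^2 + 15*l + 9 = (l + 3)*(l^2 + 4*l + 3) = (l + 3)^2*(l + 1)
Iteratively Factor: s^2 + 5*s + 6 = (s + 2)*(s + 3)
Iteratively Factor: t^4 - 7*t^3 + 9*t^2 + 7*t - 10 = (t - 2)*(t^3 - 5*t^2 - t + 5) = (t - 2)*(t - 1)*(t^2 - 4*t - 5) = (t - 2)*(t - 1)*(t + 1)*(t - 5)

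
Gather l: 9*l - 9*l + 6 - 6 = 0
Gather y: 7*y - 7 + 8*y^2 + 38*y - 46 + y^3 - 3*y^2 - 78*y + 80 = y^3 + 5*y^2 - 33*y + 27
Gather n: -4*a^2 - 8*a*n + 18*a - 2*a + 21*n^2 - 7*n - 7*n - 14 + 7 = -4*a^2 + 16*a + 21*n^2 + n*(-8*a - 14) - 7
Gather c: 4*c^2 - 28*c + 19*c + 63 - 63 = 4*c^2 - 9*c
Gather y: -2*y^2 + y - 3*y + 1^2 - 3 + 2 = -2*y^2 - 2*y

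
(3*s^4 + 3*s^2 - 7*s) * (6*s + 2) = 18*s^5 + 6*s^4 + 18*s^3 - 36*s^2 - 14*s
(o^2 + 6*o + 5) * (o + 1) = o^3 + 7*o^2 + 11*o + 5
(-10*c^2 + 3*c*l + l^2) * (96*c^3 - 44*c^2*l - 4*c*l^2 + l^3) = -960*c^5 + 728*c^4*l + 4*c^3*l^2 - 66*c^2*l^3 - c*l^4 + l^5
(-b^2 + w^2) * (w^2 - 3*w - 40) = -b^2*w^2 + 3*b^2*w + 40*b^2 + w^4 - 3*w^3 - 40*w^2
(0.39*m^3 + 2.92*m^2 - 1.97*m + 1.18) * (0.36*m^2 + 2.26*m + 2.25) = 0.1404*m^5 + 1.9326*m^4 + 6.7675*m^3 + 2.5426*m^2 - 1.7657*m + 2.655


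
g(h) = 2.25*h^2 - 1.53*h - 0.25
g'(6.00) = 25.47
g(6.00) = 71.57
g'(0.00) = -1.53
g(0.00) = -0.25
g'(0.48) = 0.63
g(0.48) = -0.47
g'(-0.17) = -2.30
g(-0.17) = 0.08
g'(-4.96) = -23.85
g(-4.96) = 62.69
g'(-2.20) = -11.43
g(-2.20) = 14.01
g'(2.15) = 8.14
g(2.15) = 6.86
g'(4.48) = 18.63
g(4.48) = 38.05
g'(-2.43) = -12.46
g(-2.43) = 16.75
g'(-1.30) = -7.38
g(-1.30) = 5.54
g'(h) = 4.5*h - 1.53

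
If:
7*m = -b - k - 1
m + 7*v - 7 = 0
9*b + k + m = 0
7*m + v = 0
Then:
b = 1/64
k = 1/192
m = -7/48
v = 49/48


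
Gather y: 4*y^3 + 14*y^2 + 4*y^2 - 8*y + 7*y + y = 4*y^3 + 18*y^2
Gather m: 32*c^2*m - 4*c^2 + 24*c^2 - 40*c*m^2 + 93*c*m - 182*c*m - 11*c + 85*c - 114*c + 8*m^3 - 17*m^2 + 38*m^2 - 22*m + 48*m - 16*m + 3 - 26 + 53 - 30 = 20*c^2 - 40*c + 8*m^3 + m^2*(21 - 40*c) + m*(32*c^2 - 89*c + 10)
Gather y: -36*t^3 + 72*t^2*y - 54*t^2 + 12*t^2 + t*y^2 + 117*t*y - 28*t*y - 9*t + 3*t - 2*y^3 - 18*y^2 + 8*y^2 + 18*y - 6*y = -36*t^3 - 42*t^2 - 6*t - 2*y^3 + y^2*(t - 10) + y*(72*t^2 + 89*t + 12)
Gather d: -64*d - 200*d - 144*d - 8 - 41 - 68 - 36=-408*d - 153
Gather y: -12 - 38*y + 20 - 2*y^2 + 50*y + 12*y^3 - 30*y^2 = 12*y^3 - 32*y^2 + 12*y + 8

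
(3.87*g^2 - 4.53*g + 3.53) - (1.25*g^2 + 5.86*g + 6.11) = 2.62*g^2 - 10.39*g - 2.58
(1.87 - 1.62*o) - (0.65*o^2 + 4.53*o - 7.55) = -0.65*o^2 - 6.15*o + 9.42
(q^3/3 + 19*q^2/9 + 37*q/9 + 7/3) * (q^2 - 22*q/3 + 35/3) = q^5/3 - q^4/3 - 202*q^3/27 - 86*q^2/27 + 833*q/27 + 245/9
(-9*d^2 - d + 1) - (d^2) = -10*d^2 - d + 1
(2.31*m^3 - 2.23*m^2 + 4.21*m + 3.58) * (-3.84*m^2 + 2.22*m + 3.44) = -8.8704*m^5 + 13.6914*m^4 - 13.1706*m^3 - 12.0722*m^2 + 22.43*m + 12.3152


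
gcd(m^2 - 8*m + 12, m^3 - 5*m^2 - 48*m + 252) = m - 6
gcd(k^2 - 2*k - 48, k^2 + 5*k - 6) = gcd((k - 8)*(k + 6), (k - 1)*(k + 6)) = k + 6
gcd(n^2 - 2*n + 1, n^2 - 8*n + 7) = n - 1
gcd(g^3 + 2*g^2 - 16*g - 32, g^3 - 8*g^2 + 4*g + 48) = g^2 - 2*g - 8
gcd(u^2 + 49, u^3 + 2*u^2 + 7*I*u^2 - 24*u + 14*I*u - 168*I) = u + 7*I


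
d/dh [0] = 0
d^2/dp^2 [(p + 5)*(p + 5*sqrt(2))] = 2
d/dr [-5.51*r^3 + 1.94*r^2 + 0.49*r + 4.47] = -16.53*r^2 + 3.88*r + 0.49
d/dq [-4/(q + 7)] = 4/(q + 7)^2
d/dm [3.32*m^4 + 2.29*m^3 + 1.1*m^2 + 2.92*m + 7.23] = 13.28*m^3 + 6.87*m^2 + 2.2*m + 2.92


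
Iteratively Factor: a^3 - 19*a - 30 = (a + 2)*(a^2 - 2*a - 15) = (a - 5)*(a + 2)*(a + 3)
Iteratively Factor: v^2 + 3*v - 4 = (v - 1)*(v + 4)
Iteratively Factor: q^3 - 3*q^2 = (q)*(q^2 - 3*q) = q^2*(q - 3)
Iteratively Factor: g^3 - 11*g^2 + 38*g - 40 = (g - 2)*(g^2 - 9*g + 20) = (g - 4)*(g - 2)*(g - 5)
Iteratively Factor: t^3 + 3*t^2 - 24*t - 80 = (t - 5)*(t^2 + 8*t + 16) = (t - 5)*(t + 4)*(t + 4)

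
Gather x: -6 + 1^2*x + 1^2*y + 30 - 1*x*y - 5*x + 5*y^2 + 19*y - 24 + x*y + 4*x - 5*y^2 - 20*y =0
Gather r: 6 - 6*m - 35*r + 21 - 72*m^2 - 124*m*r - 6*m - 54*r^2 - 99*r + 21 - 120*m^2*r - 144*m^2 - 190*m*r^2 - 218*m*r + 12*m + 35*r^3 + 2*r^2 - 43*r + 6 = -216*m^2 + 35*r^3 + r^2*(-190*m - 52) + r*(-120*m^2 - 342*m - 177) + 54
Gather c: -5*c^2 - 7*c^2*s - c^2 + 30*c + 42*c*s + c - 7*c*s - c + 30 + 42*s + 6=c^2*(-7*s - 6) + c*(35*s + 30) + 42*s + 36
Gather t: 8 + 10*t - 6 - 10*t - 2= 0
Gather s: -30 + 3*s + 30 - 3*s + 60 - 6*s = 60 - 6*s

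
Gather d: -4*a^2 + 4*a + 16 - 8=-4*a^2 + 4*a + 8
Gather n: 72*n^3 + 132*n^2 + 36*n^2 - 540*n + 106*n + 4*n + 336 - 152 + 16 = 72*n^3 + 168*n^2 - 430*n + 200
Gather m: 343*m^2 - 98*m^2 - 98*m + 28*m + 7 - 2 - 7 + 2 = 245*m^2 - 70*m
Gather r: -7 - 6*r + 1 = -6*r - 6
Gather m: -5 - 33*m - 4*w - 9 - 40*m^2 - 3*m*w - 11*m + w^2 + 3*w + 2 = -40*m^2 + m*(-3*w - 44) + w^2 - w - 12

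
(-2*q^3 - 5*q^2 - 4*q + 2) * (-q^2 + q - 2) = 2*q^5 + 3*q^4 + 3*q^3 + 4*q^2 + 10*q - 4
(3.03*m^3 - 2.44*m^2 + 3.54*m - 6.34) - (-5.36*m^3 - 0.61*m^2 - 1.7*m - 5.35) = 8.39*m^3 - 1.83*m^2 + 5.24*m - 0.99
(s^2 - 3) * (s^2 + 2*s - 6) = s^4 + 2*s^3 - 9*s^2 - 6*s + 18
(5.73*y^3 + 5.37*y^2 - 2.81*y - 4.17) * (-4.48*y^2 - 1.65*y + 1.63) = -25.6704*y^5 - 33.5121*y^4 + 13.0682*y^3 + 32.0712*y^2 + 2.3002*y - 6.7971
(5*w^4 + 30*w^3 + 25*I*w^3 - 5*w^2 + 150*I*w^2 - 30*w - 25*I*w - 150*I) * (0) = 0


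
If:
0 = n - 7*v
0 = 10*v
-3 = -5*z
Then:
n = 0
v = 0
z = 3/5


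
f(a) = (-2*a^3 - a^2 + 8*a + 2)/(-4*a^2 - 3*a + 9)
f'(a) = (8*a + 3)*(-2*a^3 - a^2 + 8*a + 2)/(-4*a^2 - 3*a + 9)^2 + (-6*a^2 - 2*a + 8)/(-4*a^2 - 3*a + 9) = (8*a^4 + 12*a^3 - 19*a^2 - 2*a + 78)/(16*a^4 + 24*a^3 - 63*a^2 - 54*a + 81)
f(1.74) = -0.28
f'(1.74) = 2.21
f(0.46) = 0.78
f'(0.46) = 1.63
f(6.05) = 2.76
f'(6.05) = 0.53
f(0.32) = 0.58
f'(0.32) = 1.30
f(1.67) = -0.45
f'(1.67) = 2.72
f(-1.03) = -0.65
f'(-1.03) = 0.91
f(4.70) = 2.03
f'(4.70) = 0.55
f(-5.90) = -2.94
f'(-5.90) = 0.53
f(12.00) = 5.81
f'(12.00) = 0.51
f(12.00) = 5.81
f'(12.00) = 0.51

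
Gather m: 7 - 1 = 6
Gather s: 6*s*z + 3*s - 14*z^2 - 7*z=s*(6*z + 3) - 14*z^2 - 7*z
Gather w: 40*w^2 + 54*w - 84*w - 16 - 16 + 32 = 40*w^2 - 30*w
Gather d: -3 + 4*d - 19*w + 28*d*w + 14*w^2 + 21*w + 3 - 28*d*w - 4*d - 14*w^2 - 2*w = 0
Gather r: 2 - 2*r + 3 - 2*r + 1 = 6 - 4*r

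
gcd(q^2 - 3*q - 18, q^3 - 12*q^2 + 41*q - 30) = q - 6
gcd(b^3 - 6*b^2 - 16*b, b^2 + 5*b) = b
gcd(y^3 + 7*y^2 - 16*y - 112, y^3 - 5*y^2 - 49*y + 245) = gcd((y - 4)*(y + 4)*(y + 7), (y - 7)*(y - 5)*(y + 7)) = y + 7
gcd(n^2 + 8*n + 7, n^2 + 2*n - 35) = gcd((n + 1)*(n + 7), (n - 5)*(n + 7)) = n + 7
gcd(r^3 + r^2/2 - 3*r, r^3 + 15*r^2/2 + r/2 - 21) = r^2 + r/2 - 3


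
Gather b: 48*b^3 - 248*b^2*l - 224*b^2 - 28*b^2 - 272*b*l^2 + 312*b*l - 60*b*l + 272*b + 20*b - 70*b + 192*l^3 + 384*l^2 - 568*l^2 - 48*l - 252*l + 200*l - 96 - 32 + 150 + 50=48*b^3 + b^2*(-248*l - 252) + b*(-272*l^2 + 252*l + 222) + 192*l^3 - 184*l^2 - 100*l + 72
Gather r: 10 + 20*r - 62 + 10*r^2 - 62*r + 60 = 10*r^2 - 42*r + 8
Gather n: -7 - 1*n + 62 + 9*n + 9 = 8*n + 64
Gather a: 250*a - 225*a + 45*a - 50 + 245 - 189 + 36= 70*a + 42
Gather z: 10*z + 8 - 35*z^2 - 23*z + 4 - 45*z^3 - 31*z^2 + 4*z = -45*z^3 - 66*z^2 - 9*z + 12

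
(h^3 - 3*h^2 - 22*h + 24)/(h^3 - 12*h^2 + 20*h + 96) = (h^2 + 3*h - 4)/(h^2 - 6*h - 16)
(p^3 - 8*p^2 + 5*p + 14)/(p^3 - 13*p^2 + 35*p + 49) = (p - 2)/(p - 7)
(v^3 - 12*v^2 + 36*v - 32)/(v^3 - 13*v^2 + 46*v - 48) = (v - 2)/(v - 3)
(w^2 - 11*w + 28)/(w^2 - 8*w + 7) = (w - 4)/(w - 1)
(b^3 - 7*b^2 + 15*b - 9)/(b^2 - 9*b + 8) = (b^2 - 6*b + 9)/(b - 8)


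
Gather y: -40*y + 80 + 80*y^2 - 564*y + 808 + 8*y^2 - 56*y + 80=88*y^2 - 660*y + 968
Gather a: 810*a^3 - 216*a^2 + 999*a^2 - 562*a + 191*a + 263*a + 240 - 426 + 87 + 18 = 810*a^3 + 783*a^2 - 108*a - 81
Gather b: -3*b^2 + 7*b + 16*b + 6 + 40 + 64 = -3*b^2 + 23*b + 110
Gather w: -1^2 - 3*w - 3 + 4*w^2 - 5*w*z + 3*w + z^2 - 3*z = 4*w^2 - 5*w*z + z^2 - 3*z - 4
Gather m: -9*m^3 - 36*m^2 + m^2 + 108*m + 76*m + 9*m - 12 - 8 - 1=-9*m^3 - 35*m^2 + 193*m - 21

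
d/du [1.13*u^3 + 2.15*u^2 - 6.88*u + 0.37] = 3.39*u^2 + 4.3*u - 6.88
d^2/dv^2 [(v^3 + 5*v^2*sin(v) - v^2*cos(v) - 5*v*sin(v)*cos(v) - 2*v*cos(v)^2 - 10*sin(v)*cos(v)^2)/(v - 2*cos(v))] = -5*v*sin(v) - v*cos(v) - 2*sin(v) - 10*sin(2*v) + 10*cos(v) + 2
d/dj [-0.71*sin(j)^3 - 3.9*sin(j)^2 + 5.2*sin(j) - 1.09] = (-2.13*sin(j)^2 - 7.8*sin(j) + 5.2)*cos(j)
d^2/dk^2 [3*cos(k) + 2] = -3*cos(k)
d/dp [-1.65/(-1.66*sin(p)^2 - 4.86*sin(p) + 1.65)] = -(5.478*sin(p) + 8.019)*cos(p)/(1.66*sin(p)^2 + 4.86*sin(p) - 1.65)^2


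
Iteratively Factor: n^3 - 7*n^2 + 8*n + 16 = (n + 1)*(n^2 - 8*n + 16) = (n - 4)*(n + 1)*(n - 4)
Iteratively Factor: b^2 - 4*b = (b)*(b - 4)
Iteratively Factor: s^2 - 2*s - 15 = (s - 5)*(s + 3)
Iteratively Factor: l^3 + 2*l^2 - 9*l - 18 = (l - 3)*(l^2 + 5*l + 6) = (l - 3)*(l + 2)*(l + 3)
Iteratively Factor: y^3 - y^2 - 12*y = (y + 3)*(y^2 - 4*y) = (y - 4)*(y + 3)*(y)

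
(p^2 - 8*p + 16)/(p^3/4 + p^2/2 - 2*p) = 4*(p^2 - 8*p + 16)/(p*(p^2 + 2*p - 8))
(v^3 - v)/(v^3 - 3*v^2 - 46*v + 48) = v*(v + 1)/(v^2 - 2*v - 48)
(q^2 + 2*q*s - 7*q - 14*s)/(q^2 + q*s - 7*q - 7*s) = (q + 2*s)/(q + s)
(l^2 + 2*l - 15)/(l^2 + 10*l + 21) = (l^2 + 2*l - 15)/(l^2 + 10*l + 21)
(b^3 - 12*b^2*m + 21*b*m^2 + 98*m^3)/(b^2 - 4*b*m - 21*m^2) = (b^2 - 5*b*m - 14*m^2)/(b + 3*m)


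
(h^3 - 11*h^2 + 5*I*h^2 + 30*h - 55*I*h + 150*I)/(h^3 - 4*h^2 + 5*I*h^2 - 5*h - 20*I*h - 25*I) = (h - 6)/(h + 1)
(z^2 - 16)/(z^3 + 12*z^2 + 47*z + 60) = (z - 4)/(z^2 + 8*z + 15)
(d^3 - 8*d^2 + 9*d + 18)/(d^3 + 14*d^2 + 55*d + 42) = (d^2 - 9*d + 18)/(d^2 + 13*d + 42)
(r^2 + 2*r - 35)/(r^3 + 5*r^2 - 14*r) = (r - 5)/(r*(r - 2))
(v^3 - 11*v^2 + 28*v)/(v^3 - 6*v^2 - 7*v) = (v - 4)/(v + 1)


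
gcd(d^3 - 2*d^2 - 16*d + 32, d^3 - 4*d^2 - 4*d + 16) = d^2 - 6*d + 8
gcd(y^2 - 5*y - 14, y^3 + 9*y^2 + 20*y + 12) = y + 2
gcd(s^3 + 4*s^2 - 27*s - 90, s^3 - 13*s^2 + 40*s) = s - 5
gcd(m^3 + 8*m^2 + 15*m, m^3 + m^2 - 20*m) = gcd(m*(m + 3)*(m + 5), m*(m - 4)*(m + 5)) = m^2 + 5*m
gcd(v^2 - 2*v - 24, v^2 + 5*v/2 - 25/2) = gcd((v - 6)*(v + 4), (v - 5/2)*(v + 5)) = 1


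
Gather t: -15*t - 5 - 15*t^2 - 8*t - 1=-15*t^2 - 23*t - 6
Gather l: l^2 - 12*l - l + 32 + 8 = l^2 - 13*l + 40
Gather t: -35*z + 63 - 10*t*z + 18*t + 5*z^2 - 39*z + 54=t*(18 - 10*z) + 5*z^2 - 74*z + 117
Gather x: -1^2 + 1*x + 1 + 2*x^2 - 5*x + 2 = 2*x^2 - 4*x + 2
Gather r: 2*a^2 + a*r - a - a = 2*a^2 + a*r - 2*a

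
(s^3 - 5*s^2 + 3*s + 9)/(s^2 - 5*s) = (s^3 - 5*s^2 + 3*s + 9)/(s*(s - 5))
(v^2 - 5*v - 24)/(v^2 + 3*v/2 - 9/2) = 2*(v - 8)/(2*v - 3)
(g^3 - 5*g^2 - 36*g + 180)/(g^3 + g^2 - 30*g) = (g - 6)/g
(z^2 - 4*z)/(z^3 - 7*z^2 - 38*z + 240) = z*(z - 4)/(z^3 - 7*z^2 - 38*z + 240)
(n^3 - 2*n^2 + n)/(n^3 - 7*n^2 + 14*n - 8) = n*(n - 1)/(n^2 - 6*n + 8)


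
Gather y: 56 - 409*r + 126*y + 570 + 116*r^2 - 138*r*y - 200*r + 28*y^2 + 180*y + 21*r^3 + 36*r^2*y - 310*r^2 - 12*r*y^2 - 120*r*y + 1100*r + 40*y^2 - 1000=21*r^3 - 194*r^2 + 491*r + y^2*(68 - 12*r) + y*(36*r^2 - 258*r + 306) - 374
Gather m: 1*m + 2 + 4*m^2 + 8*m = 4*m^2 + 9*m + 2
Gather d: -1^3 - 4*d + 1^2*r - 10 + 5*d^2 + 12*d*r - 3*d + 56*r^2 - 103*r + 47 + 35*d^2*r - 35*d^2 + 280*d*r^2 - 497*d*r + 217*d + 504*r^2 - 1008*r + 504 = d^2*(35*r - 30) + d*(280*r^2 - 485*r + 210) + 560*r^2 - 1110*r + 540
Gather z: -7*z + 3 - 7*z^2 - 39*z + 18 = -7*z^2 - 46*z + 21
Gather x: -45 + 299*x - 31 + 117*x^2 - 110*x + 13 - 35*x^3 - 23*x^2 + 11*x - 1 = -35*x^3 + 94*x^2 + 200*x - 64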